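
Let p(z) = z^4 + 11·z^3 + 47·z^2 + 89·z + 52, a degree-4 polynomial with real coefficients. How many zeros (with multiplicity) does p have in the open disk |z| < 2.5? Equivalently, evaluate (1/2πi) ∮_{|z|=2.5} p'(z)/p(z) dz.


The zeros of p are: (-3 + 2i), (-3 - 2i), -1, -4.
Their magnitudes are: 3.606, 3.606, 1, 4.
Zeros with |z| < R = 2.5: -1.
Count = 1.
By the argument principle, (1/2πi) ∮_{|z|=R} p'(z)/p(z) dz equals exactly this count.

Number of zeros inside |z| < 2.5: 1.


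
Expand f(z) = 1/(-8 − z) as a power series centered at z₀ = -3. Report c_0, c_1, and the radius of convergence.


Let w = z − z₀, so z = z₀ + w.
Then -8 − z = -8 − (z₀ + w) = (-8 − z₀) − w = -5 − w.
f(z) = 1/(-5 − w) = (1/(-5)) · 1/(1 − w/(-5)) = Σ_{n≥0} w^n / (-5)^(n+1).
So c_n = 1/(-5)^(n+1):
  c_0 = 1/(-5)^1 = -1/5.
  c_1 = 1/(-5)^2 = 1/25.
The series is valid for |w/d| < 1, i.e. |z − z₀| < |d|.
Radius of convergence: R = |-8 − z₀| = |-5| = 5 (distance from z₀ to the singularity z = -8).

c_0 = -1/5, c_1 = 1/25; R = 5.


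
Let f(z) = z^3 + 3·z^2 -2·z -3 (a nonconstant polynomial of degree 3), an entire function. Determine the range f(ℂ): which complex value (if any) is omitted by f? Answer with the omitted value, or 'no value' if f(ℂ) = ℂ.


Little Picard bounds the complement of f(ℂ) to at most one point.
For every w ∈ ℂ, the equation p(z) − w = 0 is a nonconstant polynomial in z and hence has at least one root by the fundamental theorem of algebra. So p is surjective onto ℂ, omitting no value.

Omitted value: no value.


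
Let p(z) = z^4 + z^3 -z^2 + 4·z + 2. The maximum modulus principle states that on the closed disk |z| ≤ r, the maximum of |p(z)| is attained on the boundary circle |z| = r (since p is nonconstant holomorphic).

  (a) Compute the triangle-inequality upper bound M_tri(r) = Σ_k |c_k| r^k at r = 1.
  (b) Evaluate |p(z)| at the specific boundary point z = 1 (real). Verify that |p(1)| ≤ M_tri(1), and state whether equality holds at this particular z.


Coefficients: c_0 = 2, c_1 = 4, c_2 = -1, c_3 = 1, c_4 = 1. Radius r = 1.
Part (a). Triangle bound: M_tri(r) = Σ_k |c_k| r^k
  = |2|·1^0 + |4|·1^1 + |-1|·1^2 + |1|·1^3 + |1|·1^4
  = 2 + 4 + 1 + 1 + 1 = 9.
This bounds M(r) := max_{|z|=r} |p(z)| from above; equality holds iff all terms c_k z^k can be made to align in phase at a single z on |z|=r.
Part (b). At z = 1 (real, on the circle |z| = r):
  p(1) = (2)·1^0 + (4)·1^1 + (-1)·1^2 + (1)·1^3 + (1)·1^4 = 7.
  |p(1)| = 7.
Check: |p(1)| = 7 ≤ 9 = M_tri(1). ✓ Equality does not hold at z = 1 (the coefficients have mixed signs, so the terms do not all align in phase there).

M_tri(1) = 9; |p(1)| = 7; equality at z=1: no.


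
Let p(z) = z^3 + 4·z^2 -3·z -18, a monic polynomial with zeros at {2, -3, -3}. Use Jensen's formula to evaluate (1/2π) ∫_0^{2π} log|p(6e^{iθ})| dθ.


Zeros: -3, -3, 2; r = 6.
Inside |z| < r: -3, -3, 2. Outside (|z| ≥ r): ∅.
p(0) = -18, so log|p(0)| = log(18) = 2.8904.
Apply Jensen: I(r) = log|p(0)| + Σ_k log(r/|z_k|), summed over zeros inside |z| < r.
  log(r/|z_k|) for z_k = 2: log(6/2) = 1.0986
  log(r/|z_k|) for z_k = -3: log(6/3) = 0.6931
  log(r/|z_k|) for z_k = -3: log(6/3) = 0.6931
Sum over inside zeros: 2.4849.
I(r) = log|p(0)| + (inside sum) = 2.8904 + 2.4849 = 5.3753.
Closed form (all zeros inside, monic): I(r) = n·log(r) = 3·log(6) = 5.3753. ✓

I(r) ≈ 5.3753.


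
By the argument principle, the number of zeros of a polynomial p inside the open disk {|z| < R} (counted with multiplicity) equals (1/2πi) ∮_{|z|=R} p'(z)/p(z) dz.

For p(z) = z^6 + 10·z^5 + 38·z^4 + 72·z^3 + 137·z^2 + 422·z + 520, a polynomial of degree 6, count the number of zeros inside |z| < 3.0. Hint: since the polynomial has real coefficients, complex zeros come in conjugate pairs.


The zeros of p are: (-3 + 2i), (-3 - 2i), (1 + 2i), (1 - 2i), -2, -4.
Their magnitudes are: 3.606, 3.606, 2.236, 2.236, 2, 4.
Zeros with |z| < R = 3.0: (1 + 2i), (1 - 2i), -2.
Count = 3.
By the argument principle, (1/2πi) ∮_{|z|=R} p'(z)/p(z) dz equals exactly this count.

Number of zeros inside |z| < 3.0: 3.


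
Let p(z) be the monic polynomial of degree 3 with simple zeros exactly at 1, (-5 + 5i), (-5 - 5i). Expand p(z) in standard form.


The polynomial is p(z) = ∏_{α ∈ S} (z − α), where S = {1, (-5 + 5i), (-5 - 5i)}.
Expanding the product yields: p(z) = z^3 + 9·z^2 + 40·z -50.
Note conjugate pairs combine to real quadratics: (z − (-5+5i))(z − (-5−5i)) = z² + 10z + 50.
The resulting polynomial has degree 3 and real coefficients as required.

p(z) = z^3 + 9·z^2 + 40·z -50.


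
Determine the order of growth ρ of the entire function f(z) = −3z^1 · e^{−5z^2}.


M(r) = max_{|z|=r} |-3|·|z|^1·|e^{−5z^2}| = 3·r^1 · e^{5r^2} (the factors attain their maxima compatibly on |z|=r). Then log M(r) = log 3 + 1·log r + 5r^2, dominated by the last term, so log log M(r) ~ 2·log r. The polynomial factor -3z^1 contributes only a log r term and does not affect the order. ρ = 2.
Therefore ρ = 2.

Order ρ = 2.


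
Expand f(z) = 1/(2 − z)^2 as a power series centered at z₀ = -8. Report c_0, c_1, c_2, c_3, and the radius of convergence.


Let w = z − z₀, so z = z₀ + w.
Then 2 − z = 2 − (z₀ + w) = (2 − z₀) − w = 10 − w.
f(z) = 1/(10 − w)^2 = (1/(10)^2) · (1 − w/(10))^{−2}.
By the binomial series (1−u)^{−2} = Σ_{n≥0} C(n+1, 1) u^n for |u|<1, with u = w/(10):
  c_n = C(n+1, 1) / (10)^(n+2).
  c_0 = 1/(10)^2 = 1/100.
  c_1 = 2/(10)^3 = 1/500.
  c_2 = 3/(10)^4 = 3/10000.
  c_3 = 4/(10)^5 = 1/25000.
The series is valid for |w/d| < 1, i.e. |z − z₀| < |d|.
Radius of convergence: R = |2 − z₀| = |10| = 10 (distance from z₀ to the singularity z = 2).

c_0 = 1/100, c_1 = 1/500, c_2 = 3/10000, c_3 = 1/25000; R = 10.


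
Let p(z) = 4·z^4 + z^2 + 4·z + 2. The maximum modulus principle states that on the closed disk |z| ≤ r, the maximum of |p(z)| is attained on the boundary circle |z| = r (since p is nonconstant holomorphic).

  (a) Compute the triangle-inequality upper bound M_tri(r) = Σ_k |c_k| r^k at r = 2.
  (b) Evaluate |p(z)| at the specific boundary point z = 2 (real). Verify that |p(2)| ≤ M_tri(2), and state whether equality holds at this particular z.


Coefficients: c_0 = 2, c_1 = 4, c_2 = 1, c_3 = 0, c_4 = 4. Radius r = 2.
Part (a). Triangle bound: M_tri(r) = Σ_k |c_k| r^k
  = |2|·2^0 + |4|·2^1 + |1|·2^2 + |0|·2^3 + |4|·2^4
  = 2 + 8 + 4 + 0 + 64 = 78.
This bounds M(r) := max_{|z|=r} |p(z)| from above; equality holds iff all terms c_k z^k can be made to align in phase at a single z on |z|=r.
Part (b). At z = 2 (real, on the circle |z| = r):
  p(2) = (2)·2^0 + (4)·2^1 + (1)·2^2 + (0)·2^3 + (4)·2^4 = 78.
  |p(2)| = 78.
Since all nonzero coefficients share the same sign, |p(2)| = 78 = M_tri(2); the triangle bound is attained at z = 2, so in fact M(r) = 78.

M_tri(2) = 78; |p(2)| = 78; equality at z=2: yes.


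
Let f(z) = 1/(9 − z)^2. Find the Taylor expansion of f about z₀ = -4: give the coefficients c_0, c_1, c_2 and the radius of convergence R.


Let w = z − z₀, so z = z₀ + w.
Then 9 − z = 9 − (z₀ + w) = (9 − z₀) − w = 13 − w.
f(z) = 1/(13 − w)^2 = (1/(13)^2) · (1 − w/(13))^{−2}.
By the binomial series (1−u)^{−2} = Σ_{n≥0} C(n+1, 1) u^n for |u|<1, with u = w/(13):
  c_n = C(n+1, 1) / (13)^(n+2).
  c_0 = 1/(13)^2 = 1/169.
  c_1 = 2/(13)^3 = 2/2197.
  c_2 = 3/(13)^4 = 3/28561.
The series is valid for |w/d| < 1, i.e. |z − z₀| < |d|.
Radius of convergence: R = |9 − z₀| = |13| = 13 (distance from z₀ to the singularity z = 9).

c_0 = 1/169, c_1 = 2/2197, c_2 = 3/28561; R = 13.


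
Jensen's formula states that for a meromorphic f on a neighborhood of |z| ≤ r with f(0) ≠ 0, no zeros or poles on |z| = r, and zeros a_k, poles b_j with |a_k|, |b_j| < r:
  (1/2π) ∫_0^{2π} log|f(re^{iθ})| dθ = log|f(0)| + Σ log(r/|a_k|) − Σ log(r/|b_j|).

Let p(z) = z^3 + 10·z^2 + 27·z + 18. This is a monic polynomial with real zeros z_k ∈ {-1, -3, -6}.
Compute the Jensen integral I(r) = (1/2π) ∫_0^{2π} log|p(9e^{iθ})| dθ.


Zeros: -6, -3, -1; r = 9.
Inside |z| < r: -6, -3, -1. Outside (|z| ≥ r): ∅.
p(0) = 18, so log|p(0)| = log(18) = 2.8904.
Apply Jensen: I(r) = log|p(0)| + Σ_k log(r/|z_k|), summed over zeros inside |z| < r.
  log(r/|z_k|) for z_k = -1: log(9/1) = 2.1972
  log(r/|z_k|) for z_k = -3: log(9/3) = 1.0986
  log(r/|z_k|) for z_k = -6: log(9/6) = 0.4055
Sum over inside zeros: 3.7013.
I(r) = log|p(0)| + (inside sum) = 2.8904 + 3.7013 = 6.5917.
Closed form (all zeros inside, monic): I(r) = n·log(r) = 3·log(9) = 6.5917. ✓

I(r) ≈ 6.5917.


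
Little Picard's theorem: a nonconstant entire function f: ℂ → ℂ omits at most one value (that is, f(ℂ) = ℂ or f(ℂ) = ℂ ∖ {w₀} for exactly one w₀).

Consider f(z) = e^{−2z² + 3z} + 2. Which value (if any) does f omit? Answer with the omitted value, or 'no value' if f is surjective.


Little Picard bounds the complement of f(ℂ) to at most one point.
The exponent g(z) = −2z² + 3z is a nonconstant polynomial, hence surjective onto ℂ. So e^{g(z)} takes every value in {e^w : w ∈ ℂ} = ℂ ∖ {0}. Adding 2 shifts the range to ℂ ∖ {2}. f omits exactly 2.

Omitted value: 2.


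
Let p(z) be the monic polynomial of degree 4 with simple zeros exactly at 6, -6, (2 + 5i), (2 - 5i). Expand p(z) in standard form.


The polynomial is p(z) = ∏_{α ∈ S} (z − α), where S = {6, -6, (2 + 5i), (2 - 5i)}.
Expanding the product yields: p(z) = z^4 -4·z^3 -7·z^2 + 144·z -1044.
Note conjugate pairs combine to real quadratics: (z − (2+5i))(z − (2−5i)) = z² − 4z + 29.
The resulting polynomial has degree 4 and real coefficients as required.

p(z) = z^4 -4·z^3 -7·z^2 + 144·z -1044.


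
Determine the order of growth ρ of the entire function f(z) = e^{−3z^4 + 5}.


|e^{−3z^4 + 5}| = e^{Re(-3·z^4) + 5} ≤ e^{3|z|^4 + 5} = e^{3r^4 + 5} on |z| = r, so ρ ≤ 4. Choosing z on |z|=r so that -3·z^4 is real positive (always possible by picking arg z appropriately) gives |f(z)| = e^{3r^4 + 5}, matching the bound. The additive constant 5 does not affect log log M(r) ~ 4·log r. Hence ρ = 4.
Therefore ρ = 4.

Order ρ = 4.


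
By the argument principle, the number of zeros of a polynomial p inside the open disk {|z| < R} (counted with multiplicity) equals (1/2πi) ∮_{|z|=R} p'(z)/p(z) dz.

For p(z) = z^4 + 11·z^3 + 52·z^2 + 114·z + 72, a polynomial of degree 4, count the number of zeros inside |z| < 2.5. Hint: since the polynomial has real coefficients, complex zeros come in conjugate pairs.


The zeros of p are: -1, -4, (-3 + 3i), (-3 - 3i).
Their magnitudes are: 1, 4, 4.243, 4.243.
Zeros with |z| < R = 2.5: -1.
Count = 1.
By the argument principle, (1/2πi) ∮_{|z|=R} p'(z)/p(z) dz equals exactly this count.

Number of zeros inside |z| < 2.5: 1.


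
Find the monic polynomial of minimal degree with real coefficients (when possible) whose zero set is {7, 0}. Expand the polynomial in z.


The polynomial is p(z) = ∏_{α ∈ S} (z − α), where S = {7, 0}.
Expanding the product yields: p(z) = z^2 -7·z.
The resulting polynomial has degree 2 and real coefficients as required.

p(z) = z^2 -7·z.


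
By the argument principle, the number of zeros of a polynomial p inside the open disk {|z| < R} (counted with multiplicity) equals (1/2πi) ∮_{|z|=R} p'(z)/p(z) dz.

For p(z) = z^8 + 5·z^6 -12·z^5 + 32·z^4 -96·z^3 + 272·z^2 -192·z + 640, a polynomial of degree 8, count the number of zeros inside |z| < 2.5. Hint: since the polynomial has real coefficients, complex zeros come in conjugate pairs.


The zeros of p are: (0 + 2i), (0 - 2i), (-2 + 2i), (-2 - 2i), (2 + 1i), (2 - 1i), (0 + 2i), (0 - 2i).
Their magnitudes are: 2, 2, 2.828, 2.828, 2.236, 2.236, 2, 2.
Zeros with |z| < R = 2.5: (0 + 2i), (0 - 2i), (2 + 1i), (2 - 1i), (0 + 2i), (0 - 2i).
Count = 6.
By the argument principle, (1/2πi) ∮_{|z|=R} p'(z)/p(z) dz equals exactly this count.

Number of zeros inside |z| < 2.5: 6.


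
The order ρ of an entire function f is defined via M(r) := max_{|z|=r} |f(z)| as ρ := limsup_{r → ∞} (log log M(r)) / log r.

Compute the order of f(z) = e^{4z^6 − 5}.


|e^{4z^6 − 5}| = e^{Re(4·z^6) + -5} ≤ e^{4|z|^6 + -5} = e^{4r^6 + -5} on |z| = r, so ρ ≤ 6. Choosing z on |z|=r so that 4·z^6 is real positive (always possible by picking arg z appropriately) gives |f(z)| = e^{4r^6 + -5}, matching the bound. The additive constant -5 does not affect log log M(r) ~ 6·log r. Hence ρ = 6.
Therefore ρ = 6.

Order ρ = 6.


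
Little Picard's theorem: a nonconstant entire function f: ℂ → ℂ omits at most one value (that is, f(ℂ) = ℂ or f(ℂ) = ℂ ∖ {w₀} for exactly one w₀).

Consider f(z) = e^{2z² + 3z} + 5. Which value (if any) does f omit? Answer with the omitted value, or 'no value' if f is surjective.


Little Picard bounds the complement of f(ℂ) to at most one point.
The exponent g(z) = 2z² + 3z is a nonconstant polynomial, hence surjective onto ℂ. So e^{g(z)} takes every value in {e^w : w ∈ ℂ} = ℂ ∖ {0}. Adding 5 shifts the range to ℂ ∖ {5}. f omits exactly 5.

Omitted value: 5.


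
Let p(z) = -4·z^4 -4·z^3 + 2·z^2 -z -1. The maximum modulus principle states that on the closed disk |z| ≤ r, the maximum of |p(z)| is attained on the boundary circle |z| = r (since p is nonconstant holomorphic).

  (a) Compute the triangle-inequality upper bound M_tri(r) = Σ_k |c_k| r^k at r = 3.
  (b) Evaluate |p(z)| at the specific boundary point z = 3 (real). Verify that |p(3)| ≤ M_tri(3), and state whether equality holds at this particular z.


Coefficients: c_0 = -1, c_1 = -1, c_2 = 2, c_3 = -4, c_4 = -4. Radius r = 3.
Part (a). Triangle bound: M_tri(r) = Σ_k |c_k| r^k
  = |-1|·3^0 + |-1|·3^1 + |2|·3^2 + |-4|·3^3 + |-4|·3^4
  = 1 + 3 + 18 + 108 + 324 = 454.
This bounds M(r) := max_{|z|=r} |p(z)| from above; equality holds iff all terms c_k z^k can be made to align in phase at a single z on |z|=r.
Part (b). At z = 3 (real, on the circle |z| = r):
  p(3) = (-1)·3^0 + (-1)·3^1 + (2)·3^2 + (-4)·3^3 + (-4)·3^4 = -418.
  |p(3)| = 418.
Check: |p(3)| = 418 ≤ 454 = M_tri(3). ✓ Equality does not hold at z = 3 (the coefficients have mixed signs, so the terms do not all align in phase there).

M_tri(3) = 454; |p(3)| = 418; equality at z=3: no.


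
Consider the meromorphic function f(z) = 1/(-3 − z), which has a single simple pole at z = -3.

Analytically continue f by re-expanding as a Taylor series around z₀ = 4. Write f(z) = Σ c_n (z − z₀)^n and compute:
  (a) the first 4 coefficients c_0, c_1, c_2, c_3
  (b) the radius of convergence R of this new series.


Let w = z − z₀, so z = z₀ + w.
Then -3 − z = -3 − (z₀ + w) = (-3 − z₀) − w = -7 − w.
f(z) = 1/(-7 − w) = (1/(-7)) · 1/(1 − w/(-7)) = Σ_{n≥0} w^n / (-7)^(n+1).
So c_n = 1/(-7)^(n+1):
  c_0 = 1/(-7)^1 = -1/7.
  c_1 = 1/(-7)^2 = 1/49.
  c_2 = 1/(-7)^3 = -1/343.
  c_3 = 1/(-7)^4 = 1/2401.
The series is valid for |w/d| < 1, i.e. |z − z₀| < |d|.
Radius of convergence: R = |-3 − z₀| = |-7| = 7 (distance from z₀ to the singularity z = -3).

c_0 = -1/7, c_1 = 1/49, c_2 = -1/343, c_3 = 1/2401; R = 7.


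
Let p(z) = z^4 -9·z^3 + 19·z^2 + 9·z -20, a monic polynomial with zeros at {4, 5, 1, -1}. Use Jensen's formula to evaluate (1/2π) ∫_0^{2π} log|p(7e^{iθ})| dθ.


Zeros: -1, 1, 4, 5; r = 7.
Inside |z| < r: -1, 1, 4, 5. Outside (|z| ≥ r): ∅.
p(0) = -20, so log|p(0)| = log(20) = 2.9957.
Apply Jensen: I(r) = log|p(0)| + Σ_k log(r/|z_k|), summed over zeros inside |z| < r.
  log(r/|z_k|) for z_k = 4: log(7/4) = 0.5596
  log(r/|z_k|) for z_k = 5: log(7/5) = 0.3365
  log(r/|z_k|) for z_k = 1: log(7/1) = 1.9459
  log(r/|z_k|) for z_k = -1: log(7/1) = 1.9459
Sum over inside zeros: 4.7879.
I(r) = log|p(0)| + (inside sum) = 2.9957 + 4.7879 = 7.7836.
Closed form (all zeros inside, monic): I(r) = n·log(r) = 4·log(7) = 7.7836. ✓

I(r) ≈ 7.7836.


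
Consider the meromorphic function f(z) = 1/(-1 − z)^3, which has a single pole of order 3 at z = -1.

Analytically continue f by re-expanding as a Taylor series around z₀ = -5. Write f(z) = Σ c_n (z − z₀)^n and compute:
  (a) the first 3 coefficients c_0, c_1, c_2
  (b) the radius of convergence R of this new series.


Let w = z − z₀, so z = z₀ + w.
Then -1 − z = -1 − (z₀ + w) = (-1 − z₀) − w = 4 − w.
f(z) = 1/(4 − w)^3 = (1/(4)^3) · (1 − w/(4))^{−3}.
By the binomial series (1−u)^{−3} = Σ_{n≥0} C(n+2, 2) u^n for |u|<1, with u = w/(4):
  c_n = C(n+2, 2) / (4)^(n+3).
  c_0 = 1/(4)^3 = 1/64.
  c_1 = 3/(4)^4 = 3/256.
  c_2 = 6/(4)^5 = 3/512.
The series is valid for |w/d| < 1, i.e. |z − z₀| < |d|.
Radius of convergence: R = |-1 − z₀| = |4| = 4 (distance from z₀ to the singularity z = -1).

c_0 = 1/64, c_1 = 3/256, c_2 = 3/512; R = 4.


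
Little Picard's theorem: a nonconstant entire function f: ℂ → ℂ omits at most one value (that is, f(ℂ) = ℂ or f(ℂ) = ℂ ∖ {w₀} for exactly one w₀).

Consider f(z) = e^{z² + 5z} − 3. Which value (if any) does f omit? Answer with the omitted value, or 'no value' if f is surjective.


Little Picard bounds the complement of f(ℂ) to at most one point.
The exponent g(z) = z² + 5z is a nonconstant polynomial, hence surjective onto ℂ. So e^{g(z)} takes every value in {e^w : w ∈ ℂ} = ℂ ∖ {0}. Adding -3 shifts the range to ℂ ∖ {-3}. f omits exactly -3.

Omitted value: -3.


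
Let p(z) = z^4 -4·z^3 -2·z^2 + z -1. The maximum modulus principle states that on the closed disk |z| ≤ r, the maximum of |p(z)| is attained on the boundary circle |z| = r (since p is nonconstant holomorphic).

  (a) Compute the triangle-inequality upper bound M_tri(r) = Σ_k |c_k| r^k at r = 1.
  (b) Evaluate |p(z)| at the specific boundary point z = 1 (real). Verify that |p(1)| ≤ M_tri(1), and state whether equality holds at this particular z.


Coefficients: c_0 = -1, c_1 = 1, c_2 = -2, c_3 = -4, c_4 = 1. Radius r = 1.
Part (a). Triangle bound: M_tri(r) = Σ_k |c_k| r^k
  = |-1|·1^0 + |1|·1^1 + |-2|·1^2 + |-4|·1^3 + |1|·1^4
  = 1 + 1 + 2 + 4 + 1 = 9.
This bounds M(r) := max_{|z|=r} |p(z)| from above; equality holds iff all terms c_k z^k can be made to align in phase at a single z on |z|=r.
Part (b). At z = 1 (real, on the circle |z| = r):
  p(1) = (-1)·1^0 + (1)·1^1 + (-2)·1^2 + (-4)·1^3 + (1)·1^4 = -5.
  |p(1)| = 5.
Check: |p(1)| = 5 ≤ 9 = M_tri(1). ✓ Equality does not hold at z = 1 (the coefficients have mixed signs, so the terms do not all align in phase there).

M_tri(1) = 9; |p(1)| = 5; equality at z=1: no.


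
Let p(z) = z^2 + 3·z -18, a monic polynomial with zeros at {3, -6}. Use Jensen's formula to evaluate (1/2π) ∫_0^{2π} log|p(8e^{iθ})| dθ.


Zeros: -6, 3; r = 8.
Inside |z| < r: -6, 3. Outside (|z| ≥ r): ∅.
p(0) = -18, so log|p(0)| = log(18) = 2.8904.
Apply Jensen: I(r) = log|p(0)| + Σ_k log(r/|z_k|), summed over zeros inside |z| < r.
  log(r/|z_k|) for z_k = 3: log(8/3) = 0.9808
  log(r/|z_k|) for z_k = -6: log(8/6) = 0.2877
Sum over inside zeros: 1.2685.
I(r) = log|p(0)| + (inside sum) = 2.8904 + 1.2685 = 4.1589.
Closed form (all zeros inside, monic): I(r) = n·log(r) = 2·log(8) = 4.1589. ✓

I(r) ≈ 4.1589.


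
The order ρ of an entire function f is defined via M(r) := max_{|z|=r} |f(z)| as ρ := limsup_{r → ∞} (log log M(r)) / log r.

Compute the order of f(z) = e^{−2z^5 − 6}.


|e^{−2z^5 − 6}| = e^{Re(-2·z^5) + -6} ≤ e^{2|z|^5 + -6} = e^{2r^5 + -6} on |z| = r, so ρ ≤ 5. Choosing z on |z|=r so that -2·z^5 is real positive (always possible by picking arg z appropriately) gives |f(z)| = e^{2r^5 + -6}, matching the bound. The additive constant -6 does not affect log log M(r) ~ 5·log r. Hence ρ = 5.
Therefore ρ = 5.

Order ρ = 5.


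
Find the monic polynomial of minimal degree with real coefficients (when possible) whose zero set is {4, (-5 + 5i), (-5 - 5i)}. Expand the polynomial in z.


The polynomial is p(z) = ∏_{α ∈ S} (z − α), where S = {4, (-5 + 5i), (-5 - 5i)}.
Expanding the product yields: p(z) = z^3 + 6·z^2 + 10·z -200.
Note conjugate pairs combine to real quadratics: (z − (-5+5i))(z − (-5−5i)) = z² + 10z + 50.
The resulting polynomial has degree 3 and real coefficients as required.

p(z) = z^3 + 6·z^2 + 10·z -200.


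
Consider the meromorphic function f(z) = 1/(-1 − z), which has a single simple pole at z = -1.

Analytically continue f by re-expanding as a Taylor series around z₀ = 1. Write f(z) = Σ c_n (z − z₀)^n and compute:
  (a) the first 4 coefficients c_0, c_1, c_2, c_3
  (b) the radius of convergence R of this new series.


Let w = z − z₀, so z = z₀ + w.
Then -1 − z = -1 − (z₀ + w) = (-1 − z₀) − w = -2 − w.
f(z) = 1/(-2 − w) = (1/(-2)) · 1/(1 − w/(-2)) = Σ_{n≥0} w^n / (-2)^(n+1).
So c_n = 1/(-2)^(n+1):
  c_0 = 1/(-2)^1 = -1/2.
  c_1 = 1/(-2)^2 = 1/4.
  c_2 = 1/(-2)^3 = -1/8.
  c_3 = 1/(-2)^4 = 1/16.
The series is valid for |w/d| < 1, i.e. |z − z₀| < |d|.
Radius of convergence: R = |-1 − z₀| = |-2| = 2 (distance from z₀ to the singularity z = -1).

c_0 = -1/2, c_1 = 1/4, c_2 = -1/8, c_3 = 1/16; R = 2.


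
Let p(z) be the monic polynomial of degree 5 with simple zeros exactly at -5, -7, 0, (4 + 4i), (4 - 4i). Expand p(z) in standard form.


The polynomial is p(z) = ∏_{α ∈ S} (z − α), where S = {-5, -7, 0, (4 + 4i), (4 - 4i)}.
Expanding the product yields: p(z) = z^5 + 4·z^4 -29·z^3 + 104·z^2 + 1120·z.
Note conjugate pairs combine to real quadratics: (z − (4+4i))(z − (4−4i)) = z² − 8z + 32.
The resulting polynomial has degree 5 and real coefficients as required.

p(z) = z^5 + 4·z^4 -29·z^3 + 104·z^2 + 1120·z.


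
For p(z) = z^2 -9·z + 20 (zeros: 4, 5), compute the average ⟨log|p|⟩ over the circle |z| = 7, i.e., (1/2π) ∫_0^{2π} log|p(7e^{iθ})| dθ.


Zeros: 4, 5; r = 7.
Inside |z| < r: 4, 5. Outside (|z| ≥ r): ∅.
p(0) = 20, so log|p(0)| = log(20) = 2.9957.
Apply Jensen: I(r) = log|p(0)| + Σ_k log(r/|z_k|), summed over zeros inside |z| < r.
  log(r/|z_k|) for z_k = 4: log(7/4) = 0.5596
  log(r/|z_k|) for z_k = 5: log(7/5) = 0.3365
Sum over inside zeros: 0.8961.
I(r) = log|p(0)| + (inside sum) = 2.9957 + 0.8961 = 3.8918.
Closed form (all zeros inside, monic): I(r) = n·log(r) = 2·log(7) = 3.8918. ✓

I(r) ≈ 3.8918.


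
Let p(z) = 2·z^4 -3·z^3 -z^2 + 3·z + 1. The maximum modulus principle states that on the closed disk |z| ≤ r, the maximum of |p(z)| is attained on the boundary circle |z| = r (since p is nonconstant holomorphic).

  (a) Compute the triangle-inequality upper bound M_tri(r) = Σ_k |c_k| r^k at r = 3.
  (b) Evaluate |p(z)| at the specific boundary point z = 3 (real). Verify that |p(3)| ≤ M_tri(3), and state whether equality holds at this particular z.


Coefficients: c_0 = 1, c_1 = 3, c_2 = -1, c_3 = -3, c_4 = 2. Radius r = 3.
Part (a). Triangle bound: M_tri(r) = Σ_k |c_k| r^k
  = |1|·3^0 + |3|·3^1 + |-1|·3^2 + |-3|·3^3 + |2|·3^4
  = 1 + 9 + 9 + 81 + 162 = 262.
This bounds M(r) := max_{|z|=r} |p(z)| from above; equality holds iff all terms c_k z^k can be made to align in phase at a single z on |z|=r.
Part (b). At z = 3 (real, on the circle |z| = r):
  p(3) = (1)·3^0 + (3)·3^1 + (-1)·3^2 + (-3)·3^3 + (2)·3^4 = 82.
  |p(3)| = 82.
Check: |p(3)| = 82 ≤ 262 = M_tri(3). ✓ Equality does not hold at z = 3 (the coefficients have mixed signs, so the terms do not all align in phase there).

M_tri(3) = 262; |p(3)| = 82; equality at z=3: no.


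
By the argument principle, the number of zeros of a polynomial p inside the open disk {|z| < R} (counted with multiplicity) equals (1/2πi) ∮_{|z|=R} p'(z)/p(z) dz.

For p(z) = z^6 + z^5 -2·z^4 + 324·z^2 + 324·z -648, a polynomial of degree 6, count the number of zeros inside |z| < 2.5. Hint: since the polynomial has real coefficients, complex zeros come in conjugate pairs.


The zeros of p are: -2, (3 + 3i), (3 - 3i), 1, (-3 + 3i), (-3 - 3i).
Their magnitudes are: 2, 4.243, 4.243, 1, 4.243, 4.243.
Zeros with |z| < R = 2.5: -2, 1.
Count = 2.
By the argument principle, (1/2πi) ∮_{|z|=R} p'(z)/p(z) dz equals exactly this count.

Number of zeros inside |z| < 2.5: 2.


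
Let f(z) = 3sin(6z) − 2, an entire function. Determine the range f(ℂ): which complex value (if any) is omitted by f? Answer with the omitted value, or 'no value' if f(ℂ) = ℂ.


Little Picard bounds the complement of f(ℂ) to at most one point.
sin is entire and surjective onto ℂ: for every w ∈ ℂ, sin(ζ) = w has a solution ζ ∈ ℂ (e.g., via the complex inverse arcsin). With ζ = 6z this gives z = ζ/(6). Then 3·sin(6z) takes every value in 3·ℂ = ℂ, and adding -2 is a bijection of ℂ. So f is surjective and omits no value. (Note: only on the real line is sin bounded by [−1, 1].)

Omitted value: no value.


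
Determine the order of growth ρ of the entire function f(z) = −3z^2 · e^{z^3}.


M(r) = max_{|z|=r} |-3|·|z|^2·|e^{z^3}| = 3·r^2 · e^{1r^3} (the factors attain their maxima compatibly on |z|=r). Then log M(r) = log 3 + 2·log r + 1r^3, dominated by the last term, so log log M(r) ~ 3·log r. The polynomial factor -3z^2 contributes only a log r term and does not affect the order. ρ = 3.
Therefore ρ = 3.

Order ρ = 3.


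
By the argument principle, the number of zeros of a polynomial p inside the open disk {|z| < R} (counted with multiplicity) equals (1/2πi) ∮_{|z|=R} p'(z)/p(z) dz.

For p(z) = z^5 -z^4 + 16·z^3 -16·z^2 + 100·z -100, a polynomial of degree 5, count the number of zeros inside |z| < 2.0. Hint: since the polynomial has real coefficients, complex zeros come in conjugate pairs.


The zeros of p are: 1, (-1 + 3i), (-1 - 3i), (1 + 3i), (1 - 3i).
Their magnitudes are: 1, 3.162, 3.162, 3.162, 3.162.
Zeros with |z| < R = 2.0: 1.
Count = 1.
By the argument principle, (1/2πi) ∮_{|z|=R} p'(z)/p(z) dz equals exactly this count.

Number of zeros inside |z| < 2.0: 1.


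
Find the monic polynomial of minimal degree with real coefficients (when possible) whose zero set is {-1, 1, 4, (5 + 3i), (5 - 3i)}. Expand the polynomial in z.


The polynomial is p(z) = ∏_{α ∈ S} (z − α), where S = {-1, 1, 4, (5 + 3i), (5 - 3i)}.
Expanding the product yields: p(z) = z^5 -14·z^4 + 73·z^3 -122·z^2 -74·z + 136.
Note conjugate pairs combine to real quadratics: (z − (5+3i))(z − (5−3i)) = z² − 10z + 34.
The resulting polynomial has degree 5 and real coefficients as required.

p(z) = z^5 -14·z^4 + 73·z^3 -122·z^2 -74·z + 136.


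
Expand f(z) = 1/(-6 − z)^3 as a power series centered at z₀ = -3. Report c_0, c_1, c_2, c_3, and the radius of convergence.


Let w = z − z₀, so z = z₀ + w.
Then -6 − z = -6 − (z₀ + w) = (-6 − z₀) − w = -3 − w.
f(z) = 1/(-3 − w)^3 = (1/(-3)^3) · (1 − w/(-3))^{−3}.
By the binomial series (1−u)^{−3} = Σ_{n≥0} C(n+2, 2) u^n for |u|<1, with u = w/(-3):
  c_n = C(n+2, 2) / (-3)^(n+3).
  c_0 = 1/(-3)^3 = -1/27.
  c_1 = 3/(-3)^4 = 1/27.
  c_2 = 6/(-3)^5 = -2/81.
  c_3 = 10/(-3)^6 = 10/729.
The series is valid for |w/d| < 1, i.e. |z − z₀| < |d|.
Radius of convergence: R = |-6 − z₀| = |-3| = 3 (distance from z₀ to the singularity z = -6).

c_0 = -1/27, c_1 = 1/27, c_2 = -2/81, c_3 = 10/729; R = 3.


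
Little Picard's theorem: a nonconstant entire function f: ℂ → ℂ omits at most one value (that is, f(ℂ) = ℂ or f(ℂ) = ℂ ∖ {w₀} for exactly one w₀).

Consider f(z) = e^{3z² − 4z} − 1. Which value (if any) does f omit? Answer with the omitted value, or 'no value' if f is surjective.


Little Picard bounds the complement of f(ℂ) to at most one point.
The exponent g(z) = 3z² − 4z is a nonconstant polynomial, hence surjective onto ℂ. So e^{g(z)} takes every value in {e^w : w ∈ ℂ} = ℂ ∖ {0}. Adding -1 shifts the range to ℂ ∖ {-1}. f omits exactly -1.

Omitted value: -1.


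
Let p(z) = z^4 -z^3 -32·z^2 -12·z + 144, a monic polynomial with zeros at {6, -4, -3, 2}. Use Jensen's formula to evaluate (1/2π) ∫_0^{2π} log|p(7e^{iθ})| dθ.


Zeros: -4, -3, 2, 6; r = 7.
Inside |z| < r: -4, -3, 2, 6. Outside (|z| ≥ r): ∅.
p(0) = 144, so log|p(0)| = log(144) = 4.9698.
Apply Jensen: I(r) = log|p(0)| + Σ_k log(r/|z_k|), summed over zeros inside |z| < r.
  log(r/|z_k|) for z_k = 6: log(7/6) = 0.1542
  log(r/|z_k|) for z_k = -4: log(7/4) = 0.5596
  log(r/|z_k|) for z_k = -3: log(7/3) = 0.8473
  log(r/|z_k|) for z_k = 2: log(7/2) = 1.2528
Sum over inside zeros: 2.8138.
I(r) = log|p(0)| + (inside sum) = 4.9698 + 2.8138 = 7.7836.
Closed form (all zeros inside, monic): I(r) = n·log(r) = 4·log(7) = 7.7836. ✓

I(r) ≈ 7.7836.


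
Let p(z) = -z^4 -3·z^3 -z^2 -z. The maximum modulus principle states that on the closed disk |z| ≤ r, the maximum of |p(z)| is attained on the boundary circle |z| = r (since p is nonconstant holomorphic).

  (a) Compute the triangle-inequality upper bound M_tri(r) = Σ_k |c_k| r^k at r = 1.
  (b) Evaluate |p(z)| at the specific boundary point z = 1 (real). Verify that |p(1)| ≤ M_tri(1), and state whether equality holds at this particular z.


Coefficients: c_0 = 0, c_1 = -1, c_2 = -1, c_3 = -3, c_4 = -1. Radius r = 1.
Part (a). Triangle bound: M_tri(r) = Σ_k |c_k| r^k
  = |0|·1^0 + |-1|·1^1 + |-1|·1^2 + |-3|·1^3 + |-1|·1^4
  = 0 + 1 + 1 + 3 + 1 = 6.
This bounds M(r) := max_{|z|=r} |p(z)| from above; equality holds iff all terms c_k z^k can be made to align in phase at a single z on |z|=r.
Part (b). At z = 1 (real, on the circle |z| = r):
  p(1) = (0)·1^0 + (-1)·1^1 + (-1)·1^2 + (-3)·1^3 + (-1)·1^4 = -6.
  |p(1)| = 6.
Since all nonzero coefficients share the same sign, |p(1)| = 6 = M_tri(1); the triangle bound is attained at z = 1, so in fact M(r) = 6.

M_tri(1) = 6; |p(1)| = 6; equality at z=1: yes.


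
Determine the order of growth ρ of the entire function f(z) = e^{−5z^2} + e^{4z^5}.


Each summand is entire of order 2 and 5 respectively (as in the single-exponential case). The order of a sum is at most the max of the orders, so ρ ≤ 5. For the lower bound: on |z|=r choose arg z so that 4z^5 is real positive; then |e^{4z^5}| = e^{4r^5} while |e^{-5z^2}| ≤ e^{5r^2} = o(e^{4r^5}). So |f| ≥ e^{4r^5}(1 − o(1)) and ρ ≥ 5. Hence ρ = max(2, 5) = 5.
Therefore ρ = 5.

Order ρ = 5.


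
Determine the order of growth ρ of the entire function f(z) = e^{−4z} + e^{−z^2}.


Each summand is entire of order 1 and 2 respectively (as in the single-exponential case). The order of a sum is at most the max of the orders, so ρ ≤ 2. For the lower bound: on |z|=r choose arg z so that -1z^2 is real positive; then |e^{-1z^2}| = e^{1r^2} while |e^{-4z}| ≤ e^{4r^1} = o(e^{1r^2}). So |f| ≥ e^{1r^2}(1 − o(1)) and ρ ≥ 2. Hence ρ = max(1, 2) = 2.
Therefore ρ = 2.

Order ρ = 2.


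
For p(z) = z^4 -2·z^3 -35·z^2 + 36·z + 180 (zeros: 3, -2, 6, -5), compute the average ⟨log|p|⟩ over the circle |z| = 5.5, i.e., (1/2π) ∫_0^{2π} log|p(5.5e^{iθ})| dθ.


Zeros: -5, -2, 3, 6; r = 5.5.
Inside |z| < r: -5, -2, 3. Outside (|z| ≥ r): 6.
p(0) = 180, so log|p(0)| = log(180) = 5.1930.
Apply Jensen: I(r) = log|p(0)| + Σ_k log(r/|z_k|), summed over zeros inside |z| < r.
  log(r/|z_k|) for z_k = 3: log(5.5/3) = 0.6061
  log(r/|z_k|) for z_k = -2: log(5.5/2) = 1.0116
  log(r/|z_k|) for z_k = -5: log(5.5/5) = 0.0953
  Outside zeros (6) contribute nothing to the Jensen sum.
Sum over inside zeros: 1.7130.
I(r) = log|p(0)| + (inside sum) = 5.1930 + 1.7130 = 6.9060.
Note: since some zeros are outside |z| ≤ r, the simplified n·log(r) form does NOT apply — only the inside zeros contribute.

I(r) ≈ 6.9060.


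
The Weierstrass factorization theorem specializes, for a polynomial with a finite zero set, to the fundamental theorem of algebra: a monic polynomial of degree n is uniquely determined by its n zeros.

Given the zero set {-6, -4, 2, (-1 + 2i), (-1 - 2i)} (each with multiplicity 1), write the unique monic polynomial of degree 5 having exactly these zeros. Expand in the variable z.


The polynomial is p(z) = ∏_{α ∈ S} (z − α), where S = {-6, -4, 2, (-1 + 2i), (-1 - 2i)}.
Expanding the product yields: p(z) = z^5 + 10·z^4 + 25·z^3 -76·z -240.
Note conjugate pairs combine to real quadratics: (z − (-1+2i))(z − (-1−2i)) = z² + 2z + 5.
The resulting polynomial has degree 5 and real coefficients as required.

p(z) = z^5 + 10·z^4 + 25·z^3 -76·z -240.


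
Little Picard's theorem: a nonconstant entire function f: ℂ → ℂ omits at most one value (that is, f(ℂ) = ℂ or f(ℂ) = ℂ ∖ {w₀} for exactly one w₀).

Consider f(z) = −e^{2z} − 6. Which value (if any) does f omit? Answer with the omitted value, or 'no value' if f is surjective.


Little Picard bounds the complement of f(ℂ) to at most one point.
e^{2z} is never zero on ℂ, so -1·e^{2z} takes every value in ℂ ∖ {0}. Adding -6 shifts the range to ℂ ∖ {-6}. Thus f omits exactly the value -6.

Omitted value: -6.


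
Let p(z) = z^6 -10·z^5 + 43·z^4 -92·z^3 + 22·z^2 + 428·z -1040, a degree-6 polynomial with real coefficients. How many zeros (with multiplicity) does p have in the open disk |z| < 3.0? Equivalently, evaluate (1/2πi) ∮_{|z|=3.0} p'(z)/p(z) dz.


The zeros of p are: 4, -2, (3 + 2i), (3 - 2i), (1 + 3i), (1 - 3i).
Their magnitudes are: 4, 2, 3.606, 3.606, 3.162, 3.162.
Zeros with |z| < R = 3.0: -2.
Count = 1.
By the argument principle, (1/2πi) ∮_{|z|=R} p'(z)/p(z) dz equals exactly this count.

Number of zeros inside |z| < 3.0: 1.


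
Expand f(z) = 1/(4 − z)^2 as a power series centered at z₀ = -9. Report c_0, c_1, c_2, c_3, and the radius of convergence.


Let w = z − z₀, so z = z₀ + w.
Then 4 − z = 4 − (z₀ + w) = (4 − z₀) − w = 13 − w.
f(z) = 1/(13 − w)^2 = (1/(13)^2) · (1 − w/(13))^{−2}.
By the binomial series (1−u)^{−2} = Σ_{n≥0} C(n+1, 1) u^n for |u|<1, with u = w/(13):
  c_n = C(n+1, 1) / (13)^(n+2).
  c_0 = 1/(13)^2 = 1/169.
  c_1 = 2/(13)^3 = 2/2197.
  c_2 = 3/(13)^4 = 3/28561.
  c_3 = 4/(13)^5 = 4/371293.
The series is valid for |w/d| < 1, i.e. |z − z₀| < |d|.
Radius of convergence: R = |4 − z₀| = |13| = 13 (distance from z₀ to the singularity z = 4).

c_0 = 1/169, c_1 = 2/2197, c_2 = 3/28561, c_3 = 4/371293; R = 13.


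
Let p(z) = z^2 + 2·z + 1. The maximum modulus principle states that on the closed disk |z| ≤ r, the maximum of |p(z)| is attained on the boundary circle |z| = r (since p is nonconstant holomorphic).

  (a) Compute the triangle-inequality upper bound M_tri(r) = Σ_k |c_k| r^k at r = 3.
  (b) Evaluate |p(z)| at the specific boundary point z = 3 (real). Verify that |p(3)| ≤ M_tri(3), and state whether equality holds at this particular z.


Coefficients: c_0 = 1, c_1 = 2, c_2 = 1. Radius r = 3.
Part (a). Triangle bound: M_tri(r) = Σ_k |c_k| r^k
  = |1|·3^0 + |2|·3^1 + |1|·3^2
  = 1 + 6 + 9 = 16.
This bounds M(r) := max_{|z|=r} |p(z)| from above; equality holds iff all terms c_k z^k can be made to align in phase at a single z on |z|=r.
Part (b). At z = 3 (real, on the circle |z| = r):
  p(3) = (1)·3^0 + (2)·3^1 + (1)·3^2 = 16.
  |p(3)| = 16.
Since all nonzero coefficients share the same sign, |p(3)| = 16 = M_tri(3); the triangle bound is attained at z = 3, so in fact M(r) = 16.

M_tri(3) = 16; |p(3)| = 16; equality at z=3: yes.


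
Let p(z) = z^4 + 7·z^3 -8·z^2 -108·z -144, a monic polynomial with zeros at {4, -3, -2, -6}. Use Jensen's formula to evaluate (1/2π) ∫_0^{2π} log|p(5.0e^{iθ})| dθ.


Zeros: -6, -3, -2, 4; r = 5.0.
Inside |z| < r: -3, -2, 4. Outside (|z| ≥ r): -6.
p(0) = -144, so log|p(0)| = log(144) = 4.9698.
Apply Jensen: I(r) = log|p(0)| + Σ_k log(r/|z_k|), summed over zeros inside |z| < r.
  log(r/|z_k|) for z_k = 4: log(5.0/4) = 0.2231
  log(r/|z_k|) for z_k = -3: log(5.0/3) = 0.5108
  log(r/|z_k|) for z_k = -2: log(5.0/2) = 0.9163
  Outside zeros (-6) contribute nothing to the Jensen sum.
Sum over inside zeros: 1.6503.
I(r) = log|p(0)| + (inside sum) = 4.9698 + 1.6503 = 6.6201.
Note: since some zeros are outside |z| ≤ r, the simplified n·log(r) form does NOT apply — only the inside zeros contribute.

I(r) ≈ 6.6201.


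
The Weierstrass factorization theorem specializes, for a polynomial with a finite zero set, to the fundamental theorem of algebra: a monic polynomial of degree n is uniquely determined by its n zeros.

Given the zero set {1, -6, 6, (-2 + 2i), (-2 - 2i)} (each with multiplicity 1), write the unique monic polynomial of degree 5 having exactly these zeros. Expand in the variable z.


The polynomial is p(z) = ∏_{α ∈ S} (z − α), where S = {1, -6, 6, (-2 + 2i), (-2 - 2i)}.
Expanding the product yields: p(z) = z^5 + 3·z^4 -32·z^3 -116·z^2 -144·z + 288.
Note conjugate pairs combine to real quadratics: (z − (-2+2i))(z − (-2−2i)) = z² + 4z + 8.
The resulting polynomial has degree 5 and real coefficients as required.

p(z) = z^5 + 3·z^4 -32·z^3 -116·z^2 -144·z + 288.


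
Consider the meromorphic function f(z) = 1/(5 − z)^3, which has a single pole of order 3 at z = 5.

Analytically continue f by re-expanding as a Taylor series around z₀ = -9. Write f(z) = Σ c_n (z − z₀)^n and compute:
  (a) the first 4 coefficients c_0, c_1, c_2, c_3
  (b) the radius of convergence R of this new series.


Let w = z − z₀, so z = z₀ + w.
Then 5 − z = 5 − (z₀ + w) = (5 − z₀) − w = 14 − w.
f(z) = 1/(14 − w)^3 = (1/(14)^3) · (1 − w/(14))^{−3}.
By the binomial series (1−u)^{−3} = Σ_{n≥0} C(n+2, 2) u^n for |u|<1, with u = w/(14):
  c_n = C(n+2, 2) / (14)^(n+3).
  c_0 = 1/(14)^3 = 1/2744.
  c_1 = 3/(14)^4 = 3/38416.
  c_2 = 6/(14)^5 = 3/268912.
  c_3 = 10/(14)^6 = 5/3764768.
The series is valid for |w/d| < 1, i.e. |z − z₀| < |d|.
Radius of convergence: R = |5 − z₀| = |14| = 14 (distance from z₀ to the singularity z = 5).

c_0 = 1/2744, c_1 = 3/38416, c_2 = 3/268912, c_3 = 5/3764768; R = 14.


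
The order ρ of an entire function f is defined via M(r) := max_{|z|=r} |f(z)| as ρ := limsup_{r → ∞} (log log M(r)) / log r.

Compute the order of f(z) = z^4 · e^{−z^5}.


M(r) = max_{|z|=r} |1|·|z|^4·|e^{−z^5}| = 1·r^4 · e^{1r^5} (the factors attain their maxima compatibly on |z|=r). Then log M(r) = log 1 + 4·log r + 1r^5, dominated by the last term, so log log M(r) ~ 5·log r. The polynomial factor 1z^4 contributes only a log r term and does not affect the order. ρ = 5.
Therefore ρ = 5.

Order ρ = 5.


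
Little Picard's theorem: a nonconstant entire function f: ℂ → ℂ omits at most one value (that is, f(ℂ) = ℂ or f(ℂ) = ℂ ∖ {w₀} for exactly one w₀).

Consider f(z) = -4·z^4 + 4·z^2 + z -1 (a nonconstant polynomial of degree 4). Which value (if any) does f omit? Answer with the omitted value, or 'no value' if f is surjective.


Little Picard bounds the complement of f(ℂ) to at most one point.
For every w ∈ ℂ, the equation p(z) − w = 0 is a nonconstant polynomial in z and hence has at least one root by the fundamental theorem of algebra. So p is surjective onto ℂ, omitting no value.

Omitted value: no value.


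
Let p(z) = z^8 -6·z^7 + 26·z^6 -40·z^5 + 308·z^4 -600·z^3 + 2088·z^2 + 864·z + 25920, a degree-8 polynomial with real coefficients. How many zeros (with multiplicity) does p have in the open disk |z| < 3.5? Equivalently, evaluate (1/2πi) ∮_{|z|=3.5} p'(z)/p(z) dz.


The zeros of p are: (3 + 3i), (3 - 3i), (-1 + 3i), (-1 - 3i), (-2 + 2i), (-2 - 2i), (3 + 3i), (3 - 3i).
Their magnitudes are: 4.243, 4.243, 3.162, 3.162, 2.828, 2.828, 4.243, 4.243.
Zeros with |z| < R = 3.5: (-1 + 3i), (-1 - 3i), (-2 + 2i), (-2 - 2i).
Count = 4.
By the argument principle, (1/2πi) ∮_{|z|=R} p'(z)/p(z) dz equals exactly this count.

Number of zeros inside |z| < 3.5: 4.


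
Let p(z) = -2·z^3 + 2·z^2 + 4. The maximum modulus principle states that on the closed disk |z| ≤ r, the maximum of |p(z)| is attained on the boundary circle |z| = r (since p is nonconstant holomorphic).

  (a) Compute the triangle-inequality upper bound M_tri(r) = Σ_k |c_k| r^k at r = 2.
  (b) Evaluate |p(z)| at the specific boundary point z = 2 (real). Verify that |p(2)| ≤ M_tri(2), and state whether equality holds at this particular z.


Coefficients: c_0 = 4, c_1 = 0, c_2 = 2, c_3 = -2. Radius r = 2.
Part (a). Triangle bound: M_tri(r) = Σ_k |c_k| r^k
  = |4|·2^0 + |0|·2^1 + |2|·2^2 + |-2|·2^3
  = 4 + 0 + 8 + 16 = 28.
This bounds M(r) := max_{|z|=r} |p(z)| from above; equality holds iff all terms c_k z^k can be made to align in phase at a single z on |z|=r.
Part (b). At z = 2 (real, on the circle |z| = r):
  p(2) = (4)·2^0 + (0)·2^1 + (2)·2^2 + (-2)·2^3 = -4.
  |p(2)| = 4.
Check: |p(2)| = 4 ≤ 28 = M_tri(2). ✓ Equality does not hold at z = 2 (the coefficients have mixed signs, so the terms do not all align in phase there).

M_tri(2) = 28; |p(2)| = 4; equality at z=2: no.
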